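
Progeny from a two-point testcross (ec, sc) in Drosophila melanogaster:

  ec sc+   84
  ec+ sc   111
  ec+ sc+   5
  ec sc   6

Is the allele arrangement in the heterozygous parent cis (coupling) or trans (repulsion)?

trans

The two most frequent classes are ec+ sc (111) and ec sc+ (84); these are the parental (non-recombinant) types.
So the F1 carried ec+ sc on one chromosome and ec sc+ on the other — the recessive alleles are on opposite chromosomes (trans / repulsion).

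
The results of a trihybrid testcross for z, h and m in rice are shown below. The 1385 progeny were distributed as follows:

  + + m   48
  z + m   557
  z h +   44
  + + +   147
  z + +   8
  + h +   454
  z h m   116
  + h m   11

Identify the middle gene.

The two most frequent reciprocal classes, + h + and z + m, are the parental types, so the F1 was + h + / z + m.
The two rarest classes, + h m and z + +, are the double crossovers. Comparing them with the parentals, only the m allele has switched, so m is the middle locus and the order is z – m – h.

m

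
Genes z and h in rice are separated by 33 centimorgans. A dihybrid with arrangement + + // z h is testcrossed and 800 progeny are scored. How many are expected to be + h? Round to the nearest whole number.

A map distance of 33 centimorgans corresponds to a recombination frequency of 0.330.
The F1 is + + / z h, so + h is a recombinant gamete class with expected frequency r/2 = 0.330/2 = 0.1650.
Expected number = 0.1650 × 800 = 132.00 ≈ 132.

132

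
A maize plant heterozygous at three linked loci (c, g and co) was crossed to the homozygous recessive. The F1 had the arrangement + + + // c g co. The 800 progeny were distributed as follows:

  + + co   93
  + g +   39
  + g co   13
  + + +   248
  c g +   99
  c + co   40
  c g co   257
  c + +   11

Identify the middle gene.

The two rarest classes, c + + and + g co, are the double crossovers. Comparing them with the parentals, only the c allele has switched, so c is the middle locus and the order is g – c – co.

c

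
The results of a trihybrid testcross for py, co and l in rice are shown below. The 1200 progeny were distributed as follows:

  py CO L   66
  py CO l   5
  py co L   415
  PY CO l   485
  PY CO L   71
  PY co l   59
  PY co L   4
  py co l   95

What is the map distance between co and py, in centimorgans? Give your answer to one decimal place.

The two most frequent reciprocal classes, PY CO l and py co L, are the parental types, so the F1 was PY CO l / py co L.
The two rarest classes, py CO l and PY co L, are the double crossovers. Comparing them with the parentals, only the py allele has switched, so py is the middle locus and the order is l – py – co.
Crossovers in the py–co interval produce the single-crossover classes PY co l and py CO L (59 + 66 = 125) plus the double crossovers (9).
RF(py–co) = (125 + 9) / 1200 = 134/1200 = 0.1117 → 11.2 centimorgans.

11.2 centimorgans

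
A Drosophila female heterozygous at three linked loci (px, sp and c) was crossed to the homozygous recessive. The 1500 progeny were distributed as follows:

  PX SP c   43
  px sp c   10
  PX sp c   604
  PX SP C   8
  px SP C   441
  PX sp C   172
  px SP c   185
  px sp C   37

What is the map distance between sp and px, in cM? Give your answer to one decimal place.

6.5 cM

The two most frequent reciprocal classes, PX sp c and px SP C, are the parental types, so the F1 was PX sp c / px SP C.
The two rarest classes, px sp c and PX SP C, are the double crossovers. Comparing them with the parentals, only the px allele has switched, so px is the middle locus and the order is c – px – sp.
Crossovers in the px–sp interval produce the single-crossover classes PX SP c and px sp C (43 + 37 = 80) plus the double crossovers (18).
RF(px–sp) = (80 + 18) / 1500 = 98/1500 = 0.0653 → 6.5 cM.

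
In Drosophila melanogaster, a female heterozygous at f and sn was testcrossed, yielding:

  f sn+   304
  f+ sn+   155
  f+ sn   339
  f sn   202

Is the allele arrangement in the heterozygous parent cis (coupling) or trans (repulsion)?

trans

The two most frequent classes are f+ sn (339) and f sn+ (304); these are the parental (non-recombinant) types.
So the F1 carried f+ sn on one chromosome and f sn+ on the other — the recessive alleles are on opposite chromosomes (trans / repulsion).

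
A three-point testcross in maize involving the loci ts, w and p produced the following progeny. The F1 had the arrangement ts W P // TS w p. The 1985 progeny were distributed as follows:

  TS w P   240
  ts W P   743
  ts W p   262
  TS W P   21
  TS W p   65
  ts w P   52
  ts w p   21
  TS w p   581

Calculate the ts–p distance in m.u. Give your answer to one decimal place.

The two rarest classes, TS W P and ts w p, are the double crossovers. Comparing them with the parentals, only the ts allele has switched, so ts is the middle locus and the order is w – ts – p.
Crossovers in the ts–p interval produce the single-crossover classes ts W p and TS w P (262 + 240 = 502) plus the double crossovers (42).
RF(ts–p) = (502 + 42) / 1985 = 544/1985 = 0.2741 → 27.4 m.u.

27.4 m.u.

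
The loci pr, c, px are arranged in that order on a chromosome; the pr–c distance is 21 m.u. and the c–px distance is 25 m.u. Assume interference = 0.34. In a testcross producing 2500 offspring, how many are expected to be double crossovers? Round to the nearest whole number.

87

Map distances give recombination frequencies of 0.210 and 0.250 for the two intervals.
With interference 0.34 (so coincidence = 0.66), expected double-crossover frequency = 0.210 × 0.250 × 0.66 = 0.03465.
Expected number = 0.03465 × 2500 = 86.62 ≈ 87.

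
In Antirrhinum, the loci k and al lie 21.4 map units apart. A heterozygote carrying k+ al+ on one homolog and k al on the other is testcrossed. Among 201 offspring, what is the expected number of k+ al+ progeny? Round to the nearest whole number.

A map distance of 21.4 map units corresponds to a recombination frequency of 0.214.
The F1 is k+ al+ / k al, so k+ al+ is a parental gamete class with expected frequency (1 − r)/2 = 0.786/2 = 0.3930.
Expected number = 0.3930 × 201 = 78.99 ≈ 79.

79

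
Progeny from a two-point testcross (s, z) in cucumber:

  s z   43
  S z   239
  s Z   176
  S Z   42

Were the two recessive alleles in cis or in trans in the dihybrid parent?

trans

The two most frequent classes are S z (239) and s Z (176); these are the parental (non-recombinant) types.
So the F1 carried S z on one chromosome and s Z on the other — the recessive alleles are on opposite chromosomes (trans / repulsion).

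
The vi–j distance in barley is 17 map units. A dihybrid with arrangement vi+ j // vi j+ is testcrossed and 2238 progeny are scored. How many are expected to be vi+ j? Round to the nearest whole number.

A map distance of 17 map units corresponds to a recombination frequency of 0.170.
The F1 is vi+ j / vi j+, so vi+ j is a parental gamete class with expected frequency (1 − r)/2 = 0.830/2 = 0.4150.
Expected number = 0.4150 × 2238 = 928.77 ≈ 929.

929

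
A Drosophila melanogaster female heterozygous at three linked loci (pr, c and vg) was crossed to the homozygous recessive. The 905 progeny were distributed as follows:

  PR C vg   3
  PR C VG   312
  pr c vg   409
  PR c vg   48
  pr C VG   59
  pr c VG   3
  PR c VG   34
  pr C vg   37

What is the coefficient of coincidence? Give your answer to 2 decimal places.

0.62

The two most frequent reciprocal classes, pr c vg and PR C VG, are the parental types, so the F1 was pr c vg / PR C VG.
The two rarest classes, pr c VG and PR C vg, are the double crossovers. Comparing them with the parentals, only the vg allele has switched, so vg is the middle locus and the order is pr – vg – c.
pr–vg: (107 + 6)/905 = 0.1249; vg–c: (71 + 6)/905 = 0.0851.
Expected DCO frequency = 0.1249 × 0.0851 ≈ 0.01063; observed = 6/905 ≈ 0.00663.
Coefficient of coincidence = 0.00663/0.01063 ≈ 0.62.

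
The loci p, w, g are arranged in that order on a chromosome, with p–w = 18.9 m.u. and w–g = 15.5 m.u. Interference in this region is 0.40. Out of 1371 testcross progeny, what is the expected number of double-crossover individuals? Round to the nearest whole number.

24

Map distances give recombination frequencies of 0.189 and 0.155 for the two intervals.
With interference 0.40 (so coincidence = 0.60), expected double-crossover frequency = 0.189 × 0.155 × 0.60 = 0.01758.
Expected number = 0.01758 × 1371 = 24.10 ≈ 24.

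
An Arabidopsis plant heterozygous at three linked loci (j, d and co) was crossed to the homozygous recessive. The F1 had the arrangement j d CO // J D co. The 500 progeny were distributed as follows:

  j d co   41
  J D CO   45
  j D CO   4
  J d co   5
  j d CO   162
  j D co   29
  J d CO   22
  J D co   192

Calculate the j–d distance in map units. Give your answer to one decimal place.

The two rarest classes, j D CO and J d co, are the double crossovers. Comparing them with the parentals, only the d allele has switched, so d is the middle locus and the order is j – d – co.
Crossovers in the j–d interval produce the single-crossover classes J d CO and j D co (22 + 29 = 51) plus the double crossovers (9).
RF(j–d) = (51 + 9) / 500 = 60/500 = 0.1200 → 12.0 map units.

12.0 map units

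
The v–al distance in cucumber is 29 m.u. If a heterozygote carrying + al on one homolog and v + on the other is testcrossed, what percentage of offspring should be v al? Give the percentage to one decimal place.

A map distance of 29 m.u. corresponds to a recombination frequency of 0.290.
The F1 is + al / v +, so v al is a recombinant gamete class with expected frequency r/2 = 0.290/2 = 0.1450.
That is 0.1450 = 14.5% of the progeny.

14.5%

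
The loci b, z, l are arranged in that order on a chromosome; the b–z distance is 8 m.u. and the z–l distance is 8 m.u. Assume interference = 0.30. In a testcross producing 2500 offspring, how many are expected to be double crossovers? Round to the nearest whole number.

11

Map distances give recombination frequencies of 0.080 and 0.080 for the two intervals.
With interference 0.30 (so coincidence = 0.70), expected double-crossover frequency = 0.080 × 0.080 × 0.70 = 0.00448.
Expected number = 0.00448 × 2500 = 11.20 ≈ 11.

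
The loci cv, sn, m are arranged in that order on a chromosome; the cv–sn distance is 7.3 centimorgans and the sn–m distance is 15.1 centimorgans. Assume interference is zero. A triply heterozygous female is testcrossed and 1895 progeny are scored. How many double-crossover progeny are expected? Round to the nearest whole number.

Map distances give recombination frequencies of 0.073 and 0.151 for the two intervals.
With no interference, expected double-crossover frequency = 0.073 × 0.151 = 0.01102.
Expected number = 0.01102 × 1895 = 20.89 ≈ 21.

21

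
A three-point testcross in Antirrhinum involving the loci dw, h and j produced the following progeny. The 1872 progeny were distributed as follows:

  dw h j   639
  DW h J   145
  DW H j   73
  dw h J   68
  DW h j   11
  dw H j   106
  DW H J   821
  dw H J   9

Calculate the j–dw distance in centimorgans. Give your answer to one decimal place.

8.6 centimorgans

The two most frequent reciprocal classes, DW H J and dw h j, are the parental types, so the F1 was DW H J / dw h j.
The two rarest classes, dw H J and DW h j, are the double crossovers. Comparing them with the parentals, only the dw allele has switched, so dw is the middle locus and the order is j – dw – h.
Crossovers in the j–dw interval produce the single-crossover classes DW H j and dw h J (73 + 68 = 141) plus the double crossovers (20).
RF(j–dw) = (141 + 20) / 1872 = 161/1872 = 0.0860 → 8.6 centimorgans.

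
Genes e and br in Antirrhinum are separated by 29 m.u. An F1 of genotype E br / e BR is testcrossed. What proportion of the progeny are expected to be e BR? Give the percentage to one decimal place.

35.5%

A map distance of 29 m.u. corresponds to a recombination frequency of 0.290.
The F1 is E br / e BR, so e BR is a parental gamete class with expected frequency (1 − r)/2 = 0.710/2 = 0.3550.
That is 0.3550 = 35.5% of the progeny.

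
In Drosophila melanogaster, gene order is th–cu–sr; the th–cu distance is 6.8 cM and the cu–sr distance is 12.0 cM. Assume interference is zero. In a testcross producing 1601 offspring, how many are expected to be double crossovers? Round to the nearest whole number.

Map distances give recombination frequencies of 0.068 and 0.120 for the two intervals.
With no interference, expected double-crossover frequency = 0.068 × 0.120 = 0.00816.
Expected number = 0.00816 × 1601 = 13.06 ≈ 13.

13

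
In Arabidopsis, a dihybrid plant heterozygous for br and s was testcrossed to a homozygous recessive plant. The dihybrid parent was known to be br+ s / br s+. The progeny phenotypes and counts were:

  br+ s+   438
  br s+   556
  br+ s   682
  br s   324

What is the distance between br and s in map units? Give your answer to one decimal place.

38.1 map units

The recombinant classes are br+ s+ and br s: 438 + 324 = 762.
Recombination frequency = 762/2000 = 0.3810 ≈ 38.1%, i.e. 38.1 map units.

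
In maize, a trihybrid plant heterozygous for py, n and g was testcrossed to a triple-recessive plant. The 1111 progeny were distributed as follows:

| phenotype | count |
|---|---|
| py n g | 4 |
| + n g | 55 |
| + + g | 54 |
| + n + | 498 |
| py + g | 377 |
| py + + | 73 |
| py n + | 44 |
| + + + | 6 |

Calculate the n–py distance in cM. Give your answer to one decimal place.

The two most frequent reciprocal classes, + n + and py + g, are the parental types, so the F1 was + n + / py + g.
The two rarest classes, + + + and py n g, are the double crossovers. Comparing them with the parentals, only the n allele has switched, so n is the middle locus and the order is py – n – g.
Crossovers in the py–n interval produce the single-crossover classes py n + and + + g (44 + 54 = 98) plus the double crossovers (10).
RF(py–n) = (98 + 10) / 1111 = 108/1111 = 0.0972 → 9.7 cM.

9.7 cM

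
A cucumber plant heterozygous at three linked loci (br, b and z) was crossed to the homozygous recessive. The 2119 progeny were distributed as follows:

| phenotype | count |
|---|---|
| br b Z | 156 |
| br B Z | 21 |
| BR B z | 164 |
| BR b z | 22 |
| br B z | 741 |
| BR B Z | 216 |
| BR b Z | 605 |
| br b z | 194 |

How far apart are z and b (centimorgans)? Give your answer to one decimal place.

21.4 centimorgans

The two most frequent reciprocal classes, br B z and BR b Z, are the parental types, so the F1 was br B z / BR b Z.
The two rarest classes, br B Z and BR b z, are the double crossovers. Comparing them with the parentals, only the z allele has switched, so z is the middle locus and the order is b – z – br.
Crossovers in the b–z interval produce the single-crossover classes br b z and BR B Z (194 + 216 = 410) plus the double crossovers (43).
RF(b–z) = (410 + 43) / 2119 = 453/2119 = 0.2138 → 21.4 centimorgans.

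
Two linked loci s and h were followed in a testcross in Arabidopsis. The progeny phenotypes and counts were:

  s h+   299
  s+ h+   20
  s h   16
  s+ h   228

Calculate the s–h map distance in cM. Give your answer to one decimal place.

6.4 cM

The two most frequent classes, s+ h (228) and s h+ (299), are the parental types, so the F1 was s+ h / s h+.
The recombinant classes are s+ h+ and s h: 20 + 16 = 36.
Recombination frequency = 36/563 = 0.0639 ≈ 6.4%, i.e. 6.4 cM.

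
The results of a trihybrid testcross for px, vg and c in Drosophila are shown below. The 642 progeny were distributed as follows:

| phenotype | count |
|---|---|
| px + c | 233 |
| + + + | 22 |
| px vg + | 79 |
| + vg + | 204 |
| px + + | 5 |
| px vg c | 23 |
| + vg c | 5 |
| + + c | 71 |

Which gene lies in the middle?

The two most frequent reciprocal classes, px + c and + vg +, are the parental types, so the F1 was px + c / + vg +.
The two rarest classes, px + + and + vg c, are the double crossovers. Comparing them with the parentals, only the c allele has switched, so c is the middle locus and the order is vg – c – px.

c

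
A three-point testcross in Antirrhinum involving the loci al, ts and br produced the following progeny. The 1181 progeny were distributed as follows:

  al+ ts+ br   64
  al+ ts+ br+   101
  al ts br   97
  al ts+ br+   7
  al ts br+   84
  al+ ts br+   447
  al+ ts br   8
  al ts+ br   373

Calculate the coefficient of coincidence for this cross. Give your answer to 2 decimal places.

The two most frequent reciprocal classes, al ts+ br and al+ ts br+, are the parental types, so the F1 was al ts+ br / al+ ts br+.
The two rarest classes, al ts+ br+ and al+ ts br, are the double crossovers. Comparing them with the parentals, only the br allele has switched, so br is the middle locus and the order is al – br – ts.
al–br: (148 + 15)/1181 = 0.1380; br–ts: (198 + 15)/1181 = 0.1804.
Expected DCO frequency = 0.1380 × 0.1804 ≈ 0.02490; observed = 15/1181 ≈ 0.01270.
Coefficient of coincidence = 0.01270/0.02490 ≈ 0.51.

0.51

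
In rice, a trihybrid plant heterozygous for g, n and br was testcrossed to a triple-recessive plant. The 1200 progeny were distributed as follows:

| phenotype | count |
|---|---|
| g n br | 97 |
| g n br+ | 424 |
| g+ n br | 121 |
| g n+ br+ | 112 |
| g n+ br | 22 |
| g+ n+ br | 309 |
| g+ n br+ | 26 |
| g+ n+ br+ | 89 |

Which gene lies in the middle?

The two most frequent reciprocal classes, g n br+ and g+ n+ br, are the parental types, so the F1 was g n br+ / g+ n+ br.
The two rarest classes, g+ n br+ and g n+ br, are the double crossovers. Comparing them with the parentals, only the g allele has switched, so g is the middle locus and the order is n – g – br.

g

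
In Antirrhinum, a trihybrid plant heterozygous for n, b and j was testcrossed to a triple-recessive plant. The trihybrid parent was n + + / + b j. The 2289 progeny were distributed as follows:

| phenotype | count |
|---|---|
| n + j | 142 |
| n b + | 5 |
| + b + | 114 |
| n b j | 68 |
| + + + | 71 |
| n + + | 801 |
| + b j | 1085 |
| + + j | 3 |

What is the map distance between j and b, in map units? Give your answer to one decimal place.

The two rarest classes, n b + and + + j, are the double crossovers. Comparing them with the parentals, only the b allele has switched, so b is the middle locus and the order is n – b – j.
Crossovers in the b–j interval produce the single-crossover classes n + j and + b + (142 + 114 = 256) plus the double crossovers (8).
RF(b–j) = (256 + 8) / 2289 = 264/2289 = 0.1153 → 11.5 map units.

11.5 map units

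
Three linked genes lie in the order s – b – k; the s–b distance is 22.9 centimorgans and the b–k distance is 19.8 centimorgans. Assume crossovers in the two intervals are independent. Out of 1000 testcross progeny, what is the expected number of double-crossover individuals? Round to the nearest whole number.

45

Map distances give recombination frequencies of 0.229 and 0.198 for the two intervals.
With no interference, expected double-crossover frequency = 0.229 × 0.198 = 0.04534.
Expected number = 0.04534 × 1000 = 45.34 ≈ 45.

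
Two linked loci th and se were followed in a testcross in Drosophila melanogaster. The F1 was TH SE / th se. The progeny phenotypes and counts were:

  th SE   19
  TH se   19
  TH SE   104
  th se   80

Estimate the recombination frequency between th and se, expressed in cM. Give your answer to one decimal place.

17.1 cM

The recombinant classes are TH se and th SE: 19 + 19 = 38.
Recombination frequency = 38/222 = 0.1712 ≈ 17.1%, i.e. 17.1 cM.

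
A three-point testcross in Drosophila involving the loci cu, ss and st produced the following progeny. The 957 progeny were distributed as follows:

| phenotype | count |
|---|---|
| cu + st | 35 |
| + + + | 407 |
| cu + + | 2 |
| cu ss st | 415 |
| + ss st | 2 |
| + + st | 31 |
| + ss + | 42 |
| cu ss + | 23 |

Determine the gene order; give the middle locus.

The two most frequent reciprocal classes, cu ss st and + + +, are the parental types, so the F1 was cu ss st / + + +.
The two rarest classes, + ss st and cu + +, are the double crossovers. Comparing them with the parentals, only the cu allele has switched, so cu is the middle locus and the order is ss – cu – st.

cu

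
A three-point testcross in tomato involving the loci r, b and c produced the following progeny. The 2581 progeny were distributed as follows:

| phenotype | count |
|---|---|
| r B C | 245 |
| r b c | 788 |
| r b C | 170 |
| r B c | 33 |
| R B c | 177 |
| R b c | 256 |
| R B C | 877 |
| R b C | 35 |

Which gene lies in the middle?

The two most frequent reciprocal classes, r b c and R B C, are the parental types, so the F1 was r b c / R B C.
The two rarest classes, r B c and R b C, are the double crossovers. Comparing them with the parentals, only the b allele has switched, so b is the middle locus and the order is c – b – r.

b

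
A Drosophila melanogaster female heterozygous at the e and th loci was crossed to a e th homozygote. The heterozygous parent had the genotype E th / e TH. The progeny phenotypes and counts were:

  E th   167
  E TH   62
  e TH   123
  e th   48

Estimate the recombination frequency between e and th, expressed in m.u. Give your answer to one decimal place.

27.5 m.u.

The recombinant classes are E TH and e th: 62 + 48 = 110.
Recombination frequency = 110/400 = 0.2750 ≈ 27.5%, i.e. 27.5 m.u.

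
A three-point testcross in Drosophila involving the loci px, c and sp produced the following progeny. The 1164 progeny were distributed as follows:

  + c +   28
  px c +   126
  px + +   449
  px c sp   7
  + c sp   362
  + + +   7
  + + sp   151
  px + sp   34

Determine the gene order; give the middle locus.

px

The two most frequent reciprocal classes, + c sp and px + +, are the parental types, so the F1 was + c sp / px + +.
The two rarest classes, px c sp and + + +, are the double crossovers. Comparing them with the parentals, only the px allele has switched, so px is the middle locus and the order is sp – px – c.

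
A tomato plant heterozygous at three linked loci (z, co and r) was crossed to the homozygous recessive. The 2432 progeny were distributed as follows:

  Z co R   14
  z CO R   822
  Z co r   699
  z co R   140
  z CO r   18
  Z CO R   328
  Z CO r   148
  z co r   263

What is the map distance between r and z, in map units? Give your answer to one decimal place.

25.6 map units

The two most frequent reciprocal classes, z CO R and Z co r, are the parental types, so the F1 was z CO R / Z co r.
The two rarest classes, z CO r and Z co R, are the double crossovers. Comparing them with the parentals, only the r allele has switched, so r is the middle locus and the order is co – r – z.
Crossovers in the r–z interval produce the single-crossover classes Z CO R and z co r (328 + 263 = 591) plus the double crossovers (32).
RF(r–z) = (591 + 32) / 2432 = 623/2432 = 0.2562 → 25.6 map units.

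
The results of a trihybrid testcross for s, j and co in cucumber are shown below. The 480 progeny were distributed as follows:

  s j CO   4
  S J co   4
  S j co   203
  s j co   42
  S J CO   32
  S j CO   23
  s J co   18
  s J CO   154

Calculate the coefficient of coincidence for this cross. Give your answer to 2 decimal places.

The two most frequent reciprocal classes, S j co and s J CO, are the parental types, so the F1 was S j co / s J CO.
The two rarest classes, S J co and s j CO, are the double crossovers. Comparing them with the parentals, only the j allele has switched, so j is the middle locus and the order is s – j – co.
s–j: (74 + 8)/480 = 0.1708; j–co: (41 + 8)/480 = 0.1021.
Expected DCO frequency = 0.1708 × 0.1021 ≈ 0.01744; observed = 8/480 ≈ 0.01667.
Coefficient of coincidence = 0.01667/0.01744 ≈ 0.96.

0.96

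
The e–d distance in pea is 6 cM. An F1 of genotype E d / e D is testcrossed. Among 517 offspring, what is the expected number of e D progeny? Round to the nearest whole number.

A map distance of 6 cM corresponds to a recombination frequency of 0.060.
The F1 is E d / e D, so e D is a parental gamete class with expected frequency (1 − r)/2 = 0.940/2 = 0.4700.
Expected number = 0.4700 × 517 = 242.99 ≈ 243.

243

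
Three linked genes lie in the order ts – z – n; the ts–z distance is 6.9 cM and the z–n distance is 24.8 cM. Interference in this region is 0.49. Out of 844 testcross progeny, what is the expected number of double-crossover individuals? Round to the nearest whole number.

Map distances give recombination frequencies of 0.069 and 0.248 for the two intervals.
With interference 0.49 (so coincidence = 0.51), expected double-crossover frequency = 0.069 × 0.248 × 0.51 = 0.00873.
Expected number = 0.00873 × 844 = 7.37 ≈ 7.

7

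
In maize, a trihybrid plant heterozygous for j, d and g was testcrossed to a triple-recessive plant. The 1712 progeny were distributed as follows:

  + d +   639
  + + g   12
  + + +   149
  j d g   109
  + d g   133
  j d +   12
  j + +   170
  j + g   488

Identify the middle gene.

The two most frequent reciprocal classes, j + g and + d +, are the parental types, so the F1 was j + g / + d +.
The two rarest classes, + + g and j d +, are the double crossovers. Comparing them with the parentals, only the j allele has switched, so j is the middle locus and the order is g – j – d.

j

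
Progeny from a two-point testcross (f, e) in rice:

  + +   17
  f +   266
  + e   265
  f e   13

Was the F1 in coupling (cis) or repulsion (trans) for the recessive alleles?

The two most frequent classes are + e (265) and f + (266); these are the parental (non-recombinant) types.
So the F1 carried + e on one chromosome and f + on the other — the recessive alleles are on opposite chromosomes (trans / repulsion).

trans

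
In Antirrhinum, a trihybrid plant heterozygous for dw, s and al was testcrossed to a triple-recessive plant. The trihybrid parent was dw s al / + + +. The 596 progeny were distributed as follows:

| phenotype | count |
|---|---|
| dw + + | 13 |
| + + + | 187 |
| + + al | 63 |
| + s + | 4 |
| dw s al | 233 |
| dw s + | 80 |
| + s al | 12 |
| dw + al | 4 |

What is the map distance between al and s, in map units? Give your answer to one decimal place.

The two rarest classes, dw + al and + s +, are the double crossovers. Comparing them with the parentals, only the s allele has switched, so s is the middle locus and the order is al – s – dw.
Crossovers in the al–s interval produce the single-crossover classes dw s + and + + al (80 + 63 = 143) plus the double crossovers (8).
RF(al–s) = (143 + 8) / 596 = 151/596 = 0.2534 → 25.3 map units.

25.3 map units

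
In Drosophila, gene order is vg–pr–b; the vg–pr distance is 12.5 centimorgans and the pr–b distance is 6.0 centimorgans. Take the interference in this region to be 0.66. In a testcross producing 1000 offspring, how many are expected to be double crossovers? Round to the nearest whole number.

3

Map distances give recombination frequencies of 0.125 and 0.060 for the two intervals.
With interference 0.66 (so coincidence = 0.34), expected double-crossover frequency = 0.125 × 0.060 × 0.34 = 0.00255.
Expected number = 0.00255 × 1000 = 2.55 ≈ 3.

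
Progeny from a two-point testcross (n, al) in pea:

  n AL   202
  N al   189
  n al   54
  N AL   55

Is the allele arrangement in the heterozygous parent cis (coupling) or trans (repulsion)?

The two most frequent classes are N al (189) and n AL (202); these are the parental (non-recombinant) types.
So the F1 carried N al on one chromosome and n AL on the other — the recessive alleles are on opposite chromosomes (trans / repulsion).

trans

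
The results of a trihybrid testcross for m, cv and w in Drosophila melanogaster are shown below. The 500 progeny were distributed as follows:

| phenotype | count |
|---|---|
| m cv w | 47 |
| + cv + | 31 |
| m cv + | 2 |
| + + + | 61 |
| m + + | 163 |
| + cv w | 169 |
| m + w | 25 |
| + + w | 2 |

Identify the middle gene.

cv

The two most frequent reciprocal classes, m + + and + cv w, are the parental types, so the F1 was m + + / + cv w.
The two rarest classes, m cv + and + + w, are the double crossovers. Comparing them with the parentals, only the cv allele has switched, so cv is the middle locus and the order is m – cv – w.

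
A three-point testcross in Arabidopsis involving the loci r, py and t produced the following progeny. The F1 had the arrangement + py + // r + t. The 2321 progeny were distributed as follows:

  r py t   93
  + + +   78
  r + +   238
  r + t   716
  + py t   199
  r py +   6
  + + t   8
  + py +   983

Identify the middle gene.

The two rarest classes, r py + and + + t, are the double crossovers. Comparing them with the parentals, only the r allele has switched, so r is the middle locus and the order is t – r – py.

r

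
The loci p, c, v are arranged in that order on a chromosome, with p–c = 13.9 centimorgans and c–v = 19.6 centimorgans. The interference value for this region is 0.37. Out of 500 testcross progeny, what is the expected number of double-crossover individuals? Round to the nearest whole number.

9

Map distances give recombination frequencies of 0.139 and 0.196 for the two intervals.
With interference 0.37 (so coincidence = 0.63), expected double-crossover frequency = 0.139 × 0.196 × 0.63 = 0.01716.
Expected number = 0.01716 × 500 = 8.58 ≈ 9.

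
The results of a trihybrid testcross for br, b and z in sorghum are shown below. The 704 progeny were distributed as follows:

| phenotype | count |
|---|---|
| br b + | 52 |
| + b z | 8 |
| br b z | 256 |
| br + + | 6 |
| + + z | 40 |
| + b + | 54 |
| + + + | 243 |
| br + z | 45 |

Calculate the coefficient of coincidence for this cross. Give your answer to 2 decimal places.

The two most frequent reciprocal classes, br b z and + + +, are the parental types, so the F1 was br b z / + + +.
The two rarest classes, + b z and br + +, are the double crossovers. Comparing them with the parentals, only the br allele has switched, so br is the middle locus and the order is b – br – z.
b–br: (99 + 14)/704 = 0.1605; br–z: (92 + 14)/704 = 0.1506.
Expected DCO frequency = 0.1605 × 0.1506 ≈ 0.02417; observed = 14/704 ≈ 0.01989.
Coefficient of coincidence = 0.01989/0.02417 ≈ 0.82.

0.82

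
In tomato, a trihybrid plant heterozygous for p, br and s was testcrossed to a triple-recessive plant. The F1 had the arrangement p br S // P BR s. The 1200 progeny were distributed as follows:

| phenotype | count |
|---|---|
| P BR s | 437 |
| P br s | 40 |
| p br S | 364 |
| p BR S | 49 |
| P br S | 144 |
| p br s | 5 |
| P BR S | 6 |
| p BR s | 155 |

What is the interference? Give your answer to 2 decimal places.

The two rarest classes, p br s and P BR S, are the double crossovers. Comparing them with the parentals, only the s allele has switched, so s is the middle locus and the order is br – s – p.
br–s: (89 + 11)/1200 = 0.0833; s–p: (299 + 11)/1200 = 0.2583.
Expected DCO frequency = 0.0833 × 0.2583 ≈ 0.02152; observed = 11/1200 ≈ 0.00917.
Coefficient of coincidence = 0.00917/0.02152 ≈ 0.43; interference = 1 − 0.43 = 0.57.

0.57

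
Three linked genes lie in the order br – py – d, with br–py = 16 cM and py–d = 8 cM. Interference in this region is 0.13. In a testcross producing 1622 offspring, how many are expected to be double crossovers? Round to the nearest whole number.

18

Map distances give recombination frequencies of 0.160 and 0.080 for the two intervals.
With interference 0.13 (so coincidence = 0.87), expected double-crossover frequency = 0.160 × 0.080 × 0.87 = 0.01114.
Expected number = 0.01114 × 1622 = 18.06 ≈ 18.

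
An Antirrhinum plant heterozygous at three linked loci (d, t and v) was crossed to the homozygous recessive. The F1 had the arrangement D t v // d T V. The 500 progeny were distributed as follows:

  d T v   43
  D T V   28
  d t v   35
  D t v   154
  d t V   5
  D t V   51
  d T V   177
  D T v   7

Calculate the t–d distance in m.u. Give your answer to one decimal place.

15.0 m.u.

The two rarest classes, D T v and d t V, are the double crossovers. Comparing them with the parentals, only the t allele has switched, so t is the middle locus and the order is d – t – v.
Crossovers in the d–t interval produce the single-crossover classes d t v and D T V (35 + 28 = 63) plus the double crossovers (12).
RF(d–t) = (63 + 12) / 500 = 75/500 = 0.1500 → 15.0 m.u.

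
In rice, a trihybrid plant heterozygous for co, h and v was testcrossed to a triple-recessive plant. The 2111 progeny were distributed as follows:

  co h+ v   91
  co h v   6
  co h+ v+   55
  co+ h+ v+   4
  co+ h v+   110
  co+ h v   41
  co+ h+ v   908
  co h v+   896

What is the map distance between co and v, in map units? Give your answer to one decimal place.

The two most frequent reciprocal classes, co h v+ and co+ h+ v, are the parental types, so the F1 was co h v+ / co+ h+ v.
The two rarest classes, co h v and co+ h+ v+, are the double crossovers. Comparing them with the parentals, only the v allele has switched, so v is the middle locus and the order is h – v – co.
Crossovers in the v–co interval produce the single-crossover classes co+ h v+ and co h+ v (110 + 91 = 201) plus the double crossovers (10).
RF(v–co) = (201 + 10) / 2111 = 211/2111 = 0.1000 → 10.0 map units.

10.0 map units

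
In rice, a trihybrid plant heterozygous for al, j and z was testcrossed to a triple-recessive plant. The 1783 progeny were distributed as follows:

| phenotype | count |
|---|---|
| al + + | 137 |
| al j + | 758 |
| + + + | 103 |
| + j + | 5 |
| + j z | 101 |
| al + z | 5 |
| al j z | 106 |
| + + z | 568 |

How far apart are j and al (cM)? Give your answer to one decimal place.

The two most frequent reciprocal classes, + + z and al j +, are the parental types, so the F1 was + + z / al j +.
The two rarest classes, al + z and + j +, are the double crossovers. Comparing them with the parentals, only the al allele has switched, so al is the middle locus and the order is z – al – j.
Crossovers in the al–j interval produce the single-crossover classes + j z and al + + (101 + 137 = 238) plus the double crossovers (10).
RF(al–j) = (238 + 10) / 1783 = 248/1783 = 0.1391 → 13.9 cM.

13.9 cM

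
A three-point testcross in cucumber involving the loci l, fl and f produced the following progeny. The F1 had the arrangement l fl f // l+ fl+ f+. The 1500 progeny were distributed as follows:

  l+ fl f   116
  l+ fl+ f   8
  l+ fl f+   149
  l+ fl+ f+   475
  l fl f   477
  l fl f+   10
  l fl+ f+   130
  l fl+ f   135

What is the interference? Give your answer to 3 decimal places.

0.661

The two rarest classes, l fl f+ and l+ fl+ f, are the double crossovers. Comparing them with the parentals, only the f allele has switched, so f is the middle locus and the order is fl – f – l.
fl–f: (284 + 18)/1500 = 0.2013; f–l: (246 + 18)/1500 = 0.1760.
Expected DCO frequency = 0.2013 × 0.1760 ≈ 0.03543; observed = 18/1500 ≈ 0.01200.
Coefficient of coincidence = 0.01200/0.03543 ≈ 0.339; interference = 1 − 0.339 = 0.661.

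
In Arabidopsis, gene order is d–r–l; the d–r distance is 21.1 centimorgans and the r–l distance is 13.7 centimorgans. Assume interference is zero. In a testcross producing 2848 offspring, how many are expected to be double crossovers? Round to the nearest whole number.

82

Map distances give recombination frequencies of 0.211 and 0.137 for the two intervals.
With no interference, expected double-crossover frequency = 0.211 × 0.137 = 0.02891.
Expected number = 0.02891 × 2848 = 82.33 ≈ 82.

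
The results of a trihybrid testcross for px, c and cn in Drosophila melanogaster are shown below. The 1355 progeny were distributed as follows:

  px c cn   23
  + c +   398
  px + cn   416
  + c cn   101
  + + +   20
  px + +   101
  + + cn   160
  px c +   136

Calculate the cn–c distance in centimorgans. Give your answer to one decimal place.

18.1 centimorgans

The two most frequent reciprocal classes, + c + and px + cn, are the parental types, so the F1 was + c + / px + cn.
The two rarest classes, + + + and px c cn, are the double crossovers. Comparing them with the parentals, only the c allele has switched, so c is the middle locus and the order is px – c – cn.
Crossovers in the c–cn interval produce the single-crossover classes + c cn and px + + (101 + 101 = 202) plus the double crossovers (43).
RF(c–cn) = (202 + 43) / 1355 = 245/1355 = 0.1808 → 18.1 centimorgans.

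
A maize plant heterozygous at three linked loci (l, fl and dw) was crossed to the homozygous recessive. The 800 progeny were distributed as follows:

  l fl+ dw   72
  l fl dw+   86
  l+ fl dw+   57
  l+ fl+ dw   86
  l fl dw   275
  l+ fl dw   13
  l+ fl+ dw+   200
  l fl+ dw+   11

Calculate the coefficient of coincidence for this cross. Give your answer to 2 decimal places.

0.64

The two most frequent reciprocal classes, l fl dw and l+ fl+ dw+, are the parental types, so the F1 was l fl dw / l+ fl+ dw+.
The two rarest classes, l+ fl dw and l fl+ dw+, are the double crossovers. Comparing them with the parentals, only the l allele has switched, so l is the middle locus and the order is fl – l – dw.
fl–l: (129 + 24)/800 = 0.1913; l–dw: (172 + 24)/800 = 0.2450.
Expected DCO frequency = 0.1913 × 0.2450 ≈ 0.04687; observed = 24/800 ≈ 0.03000.
Coefficient of coincidence = 0.03000/0.04687 ≈ 0.64.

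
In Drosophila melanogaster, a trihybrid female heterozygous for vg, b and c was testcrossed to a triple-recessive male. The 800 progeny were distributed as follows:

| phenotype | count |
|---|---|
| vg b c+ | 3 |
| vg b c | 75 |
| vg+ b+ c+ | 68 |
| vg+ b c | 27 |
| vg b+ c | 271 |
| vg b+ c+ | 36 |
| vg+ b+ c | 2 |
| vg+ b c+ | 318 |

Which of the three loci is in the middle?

vg

The two most frequent reciprocal classes, vg+ b c+ and vg b+ c, are the parental types, so the F1 was vg+ b c+ / vg b+ c.
The two rarest classes, vg b c+ and vg+ b+ c, are the double crossovers. Comparing them with the parentals, only the vg allele has switched, so vg is the middle locus and the order is b – vg – c.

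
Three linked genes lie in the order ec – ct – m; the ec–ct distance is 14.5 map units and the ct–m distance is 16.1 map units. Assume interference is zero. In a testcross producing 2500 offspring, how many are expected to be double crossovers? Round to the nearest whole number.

Map distances give recombination frequencies of 0.145 and 0.161 for the two intervals.
With no interference, expected double-crossover frequency = 0.145 × 0.161 = 0.02334.
Expected number = 0.02334 × 2500 = 58.36 ≈ 58.

58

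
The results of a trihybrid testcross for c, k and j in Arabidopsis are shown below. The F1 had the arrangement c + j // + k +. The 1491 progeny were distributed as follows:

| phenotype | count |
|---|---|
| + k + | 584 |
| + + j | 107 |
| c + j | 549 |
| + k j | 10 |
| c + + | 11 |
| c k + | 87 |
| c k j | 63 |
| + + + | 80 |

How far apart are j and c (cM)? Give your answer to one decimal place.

The two rarest classes, c + + and + k j, are the double crossovers. Comparing them with the parentals, only the j allele has switched, so j is the middle locus and the order is k – j – c.
Crossovers in the j–c interval produce the single-crossover classes + + j and c k + (107 + 87 = 194) plus the double crossovers (21).
RF(j–c) = (194 + 21) / 1491 = 215/1491 = 0.1442 → 14.4 cM.

14.4 cM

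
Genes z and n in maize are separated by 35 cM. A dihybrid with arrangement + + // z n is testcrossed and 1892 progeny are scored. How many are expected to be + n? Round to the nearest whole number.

A map distance of 35 cM corresponds to a recombination frequency of 0.350.
The F1 is + + / z n, so + n is a recombinant gamete class with expected frequency r/2 = 0.350/2 = 0.1750.
Expected number = 0.1750 × 1892 = 331.10 ≈ 331.

331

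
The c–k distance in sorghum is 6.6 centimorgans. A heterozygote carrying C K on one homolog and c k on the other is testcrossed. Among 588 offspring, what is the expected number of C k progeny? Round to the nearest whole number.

A map distance of 6.6 centimorgans corresponds to a recombination frequency of 0.066.
The F1 is C K / c k, so C k is a recombinant gamete class with expected frequency r/2 = 0.066/2 = 0.0330.
Expected number = 0.0330 × 588 = 19.40 ≈ 19.

19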